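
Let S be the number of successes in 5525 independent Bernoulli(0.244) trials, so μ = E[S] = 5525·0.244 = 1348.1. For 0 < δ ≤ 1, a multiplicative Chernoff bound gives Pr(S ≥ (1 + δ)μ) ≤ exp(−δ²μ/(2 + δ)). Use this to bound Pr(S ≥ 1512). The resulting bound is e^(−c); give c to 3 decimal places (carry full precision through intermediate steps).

Write 1512 = (1 + δ)μ, so δ = 1512/1348.1 − 1 = 0.1215785…
Then the exponent is δ²μ/(2 + δ) = (1512 − μ)² / (μ·(2 + δ)) = 9.392402.

9.392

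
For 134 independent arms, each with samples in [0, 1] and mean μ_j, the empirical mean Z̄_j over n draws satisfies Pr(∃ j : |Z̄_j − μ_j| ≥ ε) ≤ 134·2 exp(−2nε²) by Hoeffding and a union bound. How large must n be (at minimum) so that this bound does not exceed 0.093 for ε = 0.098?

Need 2·134·exp(−2nε²) ≤ 0.093, i.e. exp(−2nε²) ≤ 0.093/268.
So 2nε² ≥ ln(268/0.093) = 7.966143.
Hence n ≥ 7.966143/(2·0.098²) = 414.730.
The smallest integer n is 415.

415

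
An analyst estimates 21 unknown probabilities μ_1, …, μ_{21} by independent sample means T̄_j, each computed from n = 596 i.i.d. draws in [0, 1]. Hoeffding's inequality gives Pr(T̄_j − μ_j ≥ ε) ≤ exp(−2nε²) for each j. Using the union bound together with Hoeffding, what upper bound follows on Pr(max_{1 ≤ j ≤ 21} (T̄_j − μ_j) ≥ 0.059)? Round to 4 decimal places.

0.3313

Per-experiment Hoeffding bound: exp(−2·596·0.059²) = exp(−4.14935) = 0.015775.
Union bound over 21 events: 21·0.015775 = 0.33127.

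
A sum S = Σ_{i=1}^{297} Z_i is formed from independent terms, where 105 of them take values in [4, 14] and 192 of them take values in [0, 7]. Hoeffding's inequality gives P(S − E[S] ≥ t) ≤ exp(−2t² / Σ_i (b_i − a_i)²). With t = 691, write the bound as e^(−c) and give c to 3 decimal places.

47.969

Σ(b_i − a_i)² = 105·10² + 192·7² = 19908.
c = 2t² / 19908 = 2·691² / 19908 = 47.9688.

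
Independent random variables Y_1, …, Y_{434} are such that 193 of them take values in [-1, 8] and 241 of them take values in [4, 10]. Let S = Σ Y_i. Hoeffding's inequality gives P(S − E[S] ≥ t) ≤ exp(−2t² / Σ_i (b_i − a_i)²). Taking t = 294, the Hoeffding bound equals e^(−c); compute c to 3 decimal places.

7.111

Σ(b_i − a_i)² = 193·9² + 241·6² = 24309.
c = 2t² / 24309 = 2·294² / 24309 = 7.1114.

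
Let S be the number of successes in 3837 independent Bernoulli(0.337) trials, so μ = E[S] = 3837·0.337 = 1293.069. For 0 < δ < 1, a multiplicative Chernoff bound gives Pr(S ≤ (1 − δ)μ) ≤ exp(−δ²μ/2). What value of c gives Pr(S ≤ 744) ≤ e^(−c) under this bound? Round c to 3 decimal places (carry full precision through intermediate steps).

Write 744 = (1 − δ)μ, so δ = 1 − 744/1293.069 = 0.4246247…
Then the exponent is δ²μ/2 = (μ − 744)²/(2μ) = 116.574122.

116.574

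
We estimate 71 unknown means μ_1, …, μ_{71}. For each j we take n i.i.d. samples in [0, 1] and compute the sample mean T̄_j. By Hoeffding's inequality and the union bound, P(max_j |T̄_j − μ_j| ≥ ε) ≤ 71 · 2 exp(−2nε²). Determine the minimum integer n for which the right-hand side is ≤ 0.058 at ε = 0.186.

Need 2·71·exp(−2nε²) ≤ 0.058, i.e. exp(−2nε²) ≤ 0.058/142.
So 2nε² ≥ ln(142/0.058) = 7.803139.
Hence n ≥ 7.803139/(2·0.186²) = 112.775.
The smallest integer n is 113.

113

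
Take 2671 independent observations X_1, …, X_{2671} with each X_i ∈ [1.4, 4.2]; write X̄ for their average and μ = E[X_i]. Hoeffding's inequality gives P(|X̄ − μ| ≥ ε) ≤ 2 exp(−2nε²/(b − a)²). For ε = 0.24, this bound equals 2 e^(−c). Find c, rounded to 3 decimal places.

39.247

c = 2nε²/(b − a)² = 2·2671·0.24² / 2.8² = 39.2473.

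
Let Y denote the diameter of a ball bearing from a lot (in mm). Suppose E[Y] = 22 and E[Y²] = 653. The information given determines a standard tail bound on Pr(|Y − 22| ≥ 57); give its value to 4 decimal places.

0.0520

The first two moments determine the variance, so Chebyshev's inequality is the sharpest standard bound available.
Var(Y) = E[Y²] − (E[Y])² = 653 − 484 = 169.
Chebyshev's inequality: Pr(|Y − μ| ≥ t) ≤ Var(Y)/t² = 169/3249 = 0.0520.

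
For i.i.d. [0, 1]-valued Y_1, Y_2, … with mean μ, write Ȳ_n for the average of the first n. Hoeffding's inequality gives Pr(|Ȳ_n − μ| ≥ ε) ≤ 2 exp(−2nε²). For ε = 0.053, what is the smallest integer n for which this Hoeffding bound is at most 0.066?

Require 2·exp(−2nε²) ≤ 0.066, i.e. 2nε² ≥ ln(2/0.066) = 3.411248.
So n ≥ 3.411248 / (2·0.053²) = 607.200.
The smallest integer n is 608.

608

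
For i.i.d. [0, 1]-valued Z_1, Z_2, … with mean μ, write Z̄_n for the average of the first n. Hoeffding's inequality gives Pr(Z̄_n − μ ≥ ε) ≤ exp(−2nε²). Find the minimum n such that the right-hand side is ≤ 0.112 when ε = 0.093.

127

Require exp(−2nε²) ≤ 0.112, i.e. 2nε² ≥ ln(1/0.112) = 2.189256.
So n ≥ 2.189256 / (2·0.093²) = 126.561.
The smallest integer n is 127.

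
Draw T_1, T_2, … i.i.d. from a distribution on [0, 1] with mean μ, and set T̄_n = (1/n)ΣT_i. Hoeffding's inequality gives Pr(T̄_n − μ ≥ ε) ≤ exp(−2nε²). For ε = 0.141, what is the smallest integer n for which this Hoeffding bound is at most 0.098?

59

Require exp(−2nε²) ≤ 0.098, i.e. 2nε² ≥ ln(1/0.098) = 2.322788.
So n ≥ 2.322788 / (2·0.141²) = 58.417.
The smallest integer n is 59.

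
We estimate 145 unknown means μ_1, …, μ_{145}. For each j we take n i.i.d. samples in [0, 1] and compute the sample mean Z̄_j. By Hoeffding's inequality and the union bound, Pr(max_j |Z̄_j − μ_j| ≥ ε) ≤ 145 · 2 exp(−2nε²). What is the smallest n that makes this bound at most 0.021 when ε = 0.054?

1635

Need 2·145·exp(−2nε²) ≤ 0.021, i.e. exp(−2nε²) ≤ 0.021/290.
So 2nε² ≥ ln(290/0.021) = 9.533114.
Hence n ≥ 9.533114/(2·0.054²) = 1634.622.
The smallest integer n is 1635.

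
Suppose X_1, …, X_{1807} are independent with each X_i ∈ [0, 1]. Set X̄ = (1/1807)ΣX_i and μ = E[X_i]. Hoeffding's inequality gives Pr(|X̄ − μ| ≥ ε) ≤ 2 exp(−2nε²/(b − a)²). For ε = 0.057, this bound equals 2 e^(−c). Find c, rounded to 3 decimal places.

11.742

c = 2nε²/(b − a)² = 2·1807·0.057² / 1² = 11.7419.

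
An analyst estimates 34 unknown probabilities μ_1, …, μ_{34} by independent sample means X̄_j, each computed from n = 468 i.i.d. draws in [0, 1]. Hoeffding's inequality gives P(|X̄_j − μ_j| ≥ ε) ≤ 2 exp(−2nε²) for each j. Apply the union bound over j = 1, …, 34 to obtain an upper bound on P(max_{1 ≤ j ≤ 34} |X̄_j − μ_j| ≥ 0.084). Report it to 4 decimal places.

Per-experiment Hoeffding bound: 2·exp(−2·468·0.084²) = 2·exp(−6.60442) = 0.0027087.
Union bound over 34 events: 34·0.0027087 = 0.09210.

0.0921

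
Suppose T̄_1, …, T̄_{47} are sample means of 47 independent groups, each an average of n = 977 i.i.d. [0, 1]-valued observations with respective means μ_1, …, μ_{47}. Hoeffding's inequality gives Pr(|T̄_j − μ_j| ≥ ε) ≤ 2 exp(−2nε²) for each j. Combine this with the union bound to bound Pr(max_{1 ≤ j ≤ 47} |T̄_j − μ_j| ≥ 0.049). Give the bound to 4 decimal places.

Per-experiment Hoeffding bound: 2·exp(−2·977·0.049²) = 2·exp(−4.69155) = 0.018345.
Union bound over 47 events: 47·0.018345 = 0.86221.

0.8622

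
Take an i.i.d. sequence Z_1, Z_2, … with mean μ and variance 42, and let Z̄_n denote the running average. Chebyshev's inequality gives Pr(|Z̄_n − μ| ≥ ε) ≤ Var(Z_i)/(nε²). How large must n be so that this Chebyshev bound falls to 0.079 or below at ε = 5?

22

Require 42/(n·5²) ≤ 0.079, i.e. n ≥ 42/(0.079·5²) = 21.266.
The smallest integer n is 22.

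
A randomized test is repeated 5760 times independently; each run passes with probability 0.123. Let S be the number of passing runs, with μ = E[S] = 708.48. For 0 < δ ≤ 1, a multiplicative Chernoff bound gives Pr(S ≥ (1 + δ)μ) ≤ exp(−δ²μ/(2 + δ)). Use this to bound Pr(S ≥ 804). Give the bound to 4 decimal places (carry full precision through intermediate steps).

Write 804 = (1 + δ)μ, so δ = 804/708.48 − 1 = 0.1348238…
Then the exponent is δ²μ/(2 + δ) = (804 − μ)² / (μ·(2 + δ)) = 6.032523.
Bound = exp(−6.032523) = 0.00240.

0.0024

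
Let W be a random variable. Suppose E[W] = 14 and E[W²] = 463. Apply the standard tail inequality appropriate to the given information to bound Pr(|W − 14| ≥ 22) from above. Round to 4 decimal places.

The first two moments determine the variance, so Chebyshev's inequality is the sharpest standard bound available.
Var(W) = E[W²] − (E[W])² = 463 − 196 = 267.
Chebyshev's inequality: Pr(|W − μ| ≥ t) ≤ Var(W)/t² = 267/484 = 0.5517.

0.5517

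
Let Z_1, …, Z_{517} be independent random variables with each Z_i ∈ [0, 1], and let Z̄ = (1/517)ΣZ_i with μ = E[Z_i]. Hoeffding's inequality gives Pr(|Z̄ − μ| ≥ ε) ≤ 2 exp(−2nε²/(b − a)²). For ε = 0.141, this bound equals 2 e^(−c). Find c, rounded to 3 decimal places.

c = 2nε²/(b − a)² = 2·517·0.141² / 1² = 20.5570.

20.557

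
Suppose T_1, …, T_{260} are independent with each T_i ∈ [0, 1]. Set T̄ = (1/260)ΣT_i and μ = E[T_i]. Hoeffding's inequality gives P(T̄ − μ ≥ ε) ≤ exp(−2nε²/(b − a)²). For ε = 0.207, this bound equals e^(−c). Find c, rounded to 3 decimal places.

22.281

c = 2nε²/(b − a)² = 2·260·0.207² / 1² = 22.2815.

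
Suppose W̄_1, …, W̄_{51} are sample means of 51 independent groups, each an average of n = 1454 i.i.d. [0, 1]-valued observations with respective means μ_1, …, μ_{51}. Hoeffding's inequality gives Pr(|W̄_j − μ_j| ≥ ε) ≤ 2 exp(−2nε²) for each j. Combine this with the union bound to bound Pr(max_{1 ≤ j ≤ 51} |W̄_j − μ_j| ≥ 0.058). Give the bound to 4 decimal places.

Per-experiment Hoeffding bound: 2·exp(−2·1454·0.058²) = 2·exp(−9.78251) = 0.00011286.
Union bound over 51 events: 51·0.00011286 = 0.00576.

0.0058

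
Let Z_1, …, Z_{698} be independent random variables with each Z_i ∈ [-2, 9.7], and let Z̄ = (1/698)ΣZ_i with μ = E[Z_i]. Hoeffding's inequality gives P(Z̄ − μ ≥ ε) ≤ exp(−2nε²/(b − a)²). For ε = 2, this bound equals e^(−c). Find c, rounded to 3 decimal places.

c = 2nε²/(b − a)² = 2·698·2² / 11.7² = 40.7919.

40.792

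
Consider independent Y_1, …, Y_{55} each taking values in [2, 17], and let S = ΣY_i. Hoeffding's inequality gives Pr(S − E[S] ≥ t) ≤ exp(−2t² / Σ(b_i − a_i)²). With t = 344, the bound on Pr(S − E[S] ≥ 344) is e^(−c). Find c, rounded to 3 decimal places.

19.125

Σ(b_i − a_i)² = 55·(15)² = 12375.
c = 2t²/12375 = 2·344²/12375 = 19.1250.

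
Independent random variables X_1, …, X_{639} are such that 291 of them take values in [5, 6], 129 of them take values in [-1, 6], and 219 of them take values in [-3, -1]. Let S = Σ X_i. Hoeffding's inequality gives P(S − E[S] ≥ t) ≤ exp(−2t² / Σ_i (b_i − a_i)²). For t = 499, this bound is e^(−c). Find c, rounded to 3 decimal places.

66.507

Σ(b_i − a_i)² = 291·1² + 129·7² + 219·2² = 7488.
c = 2t² / 7488 = 2·499² / 7488 = 66.5067.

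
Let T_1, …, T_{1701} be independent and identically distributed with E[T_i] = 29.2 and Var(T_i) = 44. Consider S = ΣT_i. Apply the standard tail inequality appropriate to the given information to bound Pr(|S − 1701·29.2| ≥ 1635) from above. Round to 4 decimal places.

0.0280

With mean and variance of each term known, Chebyshev's inequality bounds the deviation of the sum (or sample mean).
Var(S) = n·Var(T_i) = 1701·44 = 74844.
Chebyshev: Pr(|S − 1701·29.2| ≥ 1635) ≤ Var(S)/1635² = 74844/2673225 = 0.0280.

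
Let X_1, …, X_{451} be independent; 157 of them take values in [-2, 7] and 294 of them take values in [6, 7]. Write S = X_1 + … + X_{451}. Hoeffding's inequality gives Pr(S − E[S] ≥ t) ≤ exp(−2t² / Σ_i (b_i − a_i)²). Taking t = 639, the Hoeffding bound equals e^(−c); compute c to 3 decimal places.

62.766

Σ(b_i − a_i)² = 157·9² + 294·1² = 13011.
c = 2t² / 13011 = 2·639² / 13011 = 62.7655.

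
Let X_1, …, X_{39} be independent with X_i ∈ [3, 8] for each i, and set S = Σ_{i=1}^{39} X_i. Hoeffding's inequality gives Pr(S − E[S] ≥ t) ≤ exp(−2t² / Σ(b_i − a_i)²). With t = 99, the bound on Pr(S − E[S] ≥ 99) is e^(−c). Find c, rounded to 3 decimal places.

20.105

Σ(b_i − a_i)² = 39·(5)² = 975.
c = 2t²/975 = 2·99²/975 = 20.1046.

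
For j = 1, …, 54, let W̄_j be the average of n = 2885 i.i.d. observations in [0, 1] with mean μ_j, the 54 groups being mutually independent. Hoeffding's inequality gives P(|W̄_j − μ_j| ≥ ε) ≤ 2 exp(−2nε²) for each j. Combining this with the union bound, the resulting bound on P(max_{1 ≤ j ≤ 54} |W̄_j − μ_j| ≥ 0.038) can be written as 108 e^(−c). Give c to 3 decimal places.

Union bound over the 54 events: P(max_{1 ≤ j ≤ 54} |W̄_j − μ_j| ≥ 0.038) ≤ 54·2·exp(−2nε²) = 108 exp(−2·2885·0.038²).
So c = 2·2885·0.038² = 8.3319.

8.332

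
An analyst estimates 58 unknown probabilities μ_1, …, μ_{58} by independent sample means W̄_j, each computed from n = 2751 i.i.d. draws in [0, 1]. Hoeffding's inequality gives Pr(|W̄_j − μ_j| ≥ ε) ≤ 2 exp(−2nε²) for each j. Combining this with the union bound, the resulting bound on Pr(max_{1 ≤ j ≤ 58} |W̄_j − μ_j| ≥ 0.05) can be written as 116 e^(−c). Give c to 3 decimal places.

13.755

Union bound over the 58 events: Pr(max_{1 ≤ j ≤ 58} |W̄_j − μ_j| ≥ 0.05) ≤ 58·2·exp(−2nε²) = 116 exp(−2·2751·0.05²).
So c = 2·2751·0.05² = 13.7550.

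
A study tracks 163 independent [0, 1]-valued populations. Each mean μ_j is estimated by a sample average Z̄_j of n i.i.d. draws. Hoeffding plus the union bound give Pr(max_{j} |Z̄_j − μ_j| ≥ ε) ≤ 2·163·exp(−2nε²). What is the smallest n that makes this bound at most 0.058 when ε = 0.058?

Need 2·163·exp(−2nε²) ≤ 0.058, i.e. exp(−2nε²) ≤ 0.058/326.
So 2nε² ≥ ln(326/0.058) = 8.634210.
Hence n ≥ 8.634210/(2·0.058²) = 1283.325.
The smallest integer n is 1284.

1284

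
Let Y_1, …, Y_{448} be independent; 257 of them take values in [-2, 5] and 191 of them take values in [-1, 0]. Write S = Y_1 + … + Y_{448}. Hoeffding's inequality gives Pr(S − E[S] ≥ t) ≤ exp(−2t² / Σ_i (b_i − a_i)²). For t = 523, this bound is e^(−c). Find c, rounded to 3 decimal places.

Σ(b_i − a_i)² = 257·7² + 191·1² = 12784.
c = 2t² / 12784 = 2·523² / 12784 = 42.7924.

42.792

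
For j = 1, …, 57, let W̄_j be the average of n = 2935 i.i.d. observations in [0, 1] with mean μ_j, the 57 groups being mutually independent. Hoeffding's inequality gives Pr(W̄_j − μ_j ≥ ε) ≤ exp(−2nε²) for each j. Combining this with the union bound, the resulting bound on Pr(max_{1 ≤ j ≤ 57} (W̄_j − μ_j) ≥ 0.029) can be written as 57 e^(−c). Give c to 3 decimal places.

4.937

Union bound over the 57 events: Pr(max_{1 ≤ j ≤ 57} (W̄_j − μ_j) ≥ 0.029) ≤ 57·exp(−2nε²) = 57 exp(−2·2935·0.029²).
So c = 2·2935·0.029² = 4.9367.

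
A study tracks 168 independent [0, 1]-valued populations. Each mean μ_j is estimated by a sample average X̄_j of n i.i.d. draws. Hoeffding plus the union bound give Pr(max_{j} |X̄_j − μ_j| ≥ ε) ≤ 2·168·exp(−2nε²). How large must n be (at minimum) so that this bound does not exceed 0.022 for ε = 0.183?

144

Need 2·168·exp(−2nε²) ≤ 0.022, i.e. exp(−2nε²) ≤ 0.022/336.
So 2nε² ≥ ln(336/0.022) = 9.633824.
Hence n ≥ 9.633824/(2·0.183²) = 143.836.
The smallest integer n is 144.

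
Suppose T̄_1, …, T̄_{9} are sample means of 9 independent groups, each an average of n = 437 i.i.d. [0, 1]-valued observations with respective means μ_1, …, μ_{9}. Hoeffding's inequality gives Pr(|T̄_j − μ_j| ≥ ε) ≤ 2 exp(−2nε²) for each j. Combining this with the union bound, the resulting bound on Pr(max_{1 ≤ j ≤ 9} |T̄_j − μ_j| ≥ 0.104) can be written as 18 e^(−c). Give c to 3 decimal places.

Union bound over the 9 events: Pr(max_{1 ≤ j ≤ 9} |T̄_j − μ_j| ≥ 0.104) ≤ 9·2·exp(−2nε²) = 18 exp(−2·437·0.104²).
So c = 2·437·0.104² = 9.4532.

9.453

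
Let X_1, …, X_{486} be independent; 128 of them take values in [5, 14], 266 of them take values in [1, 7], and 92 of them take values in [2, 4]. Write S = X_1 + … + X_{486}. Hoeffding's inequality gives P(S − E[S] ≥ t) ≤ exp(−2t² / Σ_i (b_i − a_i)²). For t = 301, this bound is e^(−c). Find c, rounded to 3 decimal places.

8.921

Σ(b_i − a_i)² = 128·9² + 266·6² + 92·2² = 20312.
c = 2t² / 20312 = 2·301² / 20312 = 8.9209.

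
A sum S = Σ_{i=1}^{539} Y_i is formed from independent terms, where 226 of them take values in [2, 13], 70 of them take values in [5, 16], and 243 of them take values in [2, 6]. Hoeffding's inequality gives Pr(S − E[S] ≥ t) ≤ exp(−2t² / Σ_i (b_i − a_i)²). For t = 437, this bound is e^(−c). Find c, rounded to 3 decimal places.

Σ(b_i − a_i)² = 226·11² + 70·11² + 243·4² = 39704.
c = 2t² / 39704 = 2·437² / 39704 = 9.6196.

9.620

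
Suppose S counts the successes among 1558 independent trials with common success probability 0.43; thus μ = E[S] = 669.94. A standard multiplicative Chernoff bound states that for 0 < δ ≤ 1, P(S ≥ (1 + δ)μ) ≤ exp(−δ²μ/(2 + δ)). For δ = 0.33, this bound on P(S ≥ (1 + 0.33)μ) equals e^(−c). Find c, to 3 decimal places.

c = δ²μ/(2 + δ) = 0.33²·669.94/(2 + 0.33) = 31.3118.

31.312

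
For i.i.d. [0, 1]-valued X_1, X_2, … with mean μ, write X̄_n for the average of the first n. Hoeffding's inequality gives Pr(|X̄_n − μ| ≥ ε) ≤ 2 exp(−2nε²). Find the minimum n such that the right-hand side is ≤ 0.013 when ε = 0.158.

Require 2·exp(−2nε²) ≤ 0.013, i.e. 2nε² ≥ ln(2/0.013) = 5.035953.
So n ≥ 5.035953 / (2·0.158²) = 100.864.
The smallest integer n is 101.

101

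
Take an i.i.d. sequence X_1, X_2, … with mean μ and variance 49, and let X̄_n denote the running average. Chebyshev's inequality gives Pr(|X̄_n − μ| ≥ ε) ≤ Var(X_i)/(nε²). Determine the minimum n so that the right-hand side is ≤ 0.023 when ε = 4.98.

86

Require 49/(n·4.98²) ≤ 0.023, i.e. n ≥ 49/(0.023·4.98²) = 85.903.
The smallest integer n is 86.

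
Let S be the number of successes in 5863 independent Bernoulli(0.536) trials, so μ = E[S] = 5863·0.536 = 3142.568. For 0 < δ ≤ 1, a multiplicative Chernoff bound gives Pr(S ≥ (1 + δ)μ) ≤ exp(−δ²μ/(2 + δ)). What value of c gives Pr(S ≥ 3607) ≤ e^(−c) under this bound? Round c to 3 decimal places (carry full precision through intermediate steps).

Write 3607 = (1 + δ)μ, so δ = 3607/3142.568 − 1 = 0.1477874…
Then the exponent is δ²μ/(2 + δ) = (3607 − μ)² / (μ·(2 + δ)) = 31.957169.

31.957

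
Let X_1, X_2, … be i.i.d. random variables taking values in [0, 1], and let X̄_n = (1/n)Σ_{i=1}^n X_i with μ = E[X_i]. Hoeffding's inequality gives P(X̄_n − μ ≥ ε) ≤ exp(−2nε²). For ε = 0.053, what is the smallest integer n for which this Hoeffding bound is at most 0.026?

650

Require exp(−2nε²) ≤ 0.026, i.e. 2nε² ≥ ln(1/0.026) = 3.649659.
So n ≥ 3.649659 / (2·0.053²) = 649.637.
The smallest integer n is 650.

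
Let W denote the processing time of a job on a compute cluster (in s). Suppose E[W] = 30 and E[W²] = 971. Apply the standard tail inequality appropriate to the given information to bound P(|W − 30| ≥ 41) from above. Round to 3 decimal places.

The first two moments determine the variance, so Chebyshev's inequality is the sharpest standard bound available.
Var(W) = E[W²] − (E[W])² = 971 − 900 = 71.
Chebyshev's inequality: P(|W − μ| ≥ t) ≤ Var(W)/t² = 71/1681 = 0.0422.

0.042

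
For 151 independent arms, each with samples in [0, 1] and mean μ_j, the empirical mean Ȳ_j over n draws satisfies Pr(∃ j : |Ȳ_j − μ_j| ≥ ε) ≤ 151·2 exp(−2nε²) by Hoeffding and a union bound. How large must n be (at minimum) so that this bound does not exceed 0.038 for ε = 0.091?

Need 2·151·exp(−2nε²) ≤ 0.038, i.e. exp(−2nε²) ≤ 0.038/302.
So 2nε² ≥ ln(302/0.038) = 8.980596.
Hence n ≥ 8.980596/(2·0.091²) = 542.241.
The smallest integer n is 543.

543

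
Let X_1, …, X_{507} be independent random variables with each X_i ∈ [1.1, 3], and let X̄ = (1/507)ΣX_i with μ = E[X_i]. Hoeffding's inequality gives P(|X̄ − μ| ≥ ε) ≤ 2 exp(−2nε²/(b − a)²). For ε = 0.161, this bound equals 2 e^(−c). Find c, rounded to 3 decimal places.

7.281

c = 2nε²/(b − a)² = 2·507·0.161² / 1.9² = 7.2809.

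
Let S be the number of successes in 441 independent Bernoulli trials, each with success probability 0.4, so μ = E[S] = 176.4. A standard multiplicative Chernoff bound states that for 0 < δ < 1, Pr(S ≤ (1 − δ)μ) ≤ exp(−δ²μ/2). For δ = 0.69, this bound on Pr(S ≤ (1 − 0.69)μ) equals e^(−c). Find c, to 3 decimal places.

41.992

c = δ²μ/2 = 0.69²·176.4/2 = 41.9920.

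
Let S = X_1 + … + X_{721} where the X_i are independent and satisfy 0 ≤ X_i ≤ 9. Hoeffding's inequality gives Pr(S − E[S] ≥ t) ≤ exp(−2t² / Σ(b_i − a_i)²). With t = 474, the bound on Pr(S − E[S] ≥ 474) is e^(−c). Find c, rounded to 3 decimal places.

7.694

Σ(b_i − a_i)² = 721·(9)² = 58401.
c = 2t²/58401 = 2·474²/58401 = 7.6943.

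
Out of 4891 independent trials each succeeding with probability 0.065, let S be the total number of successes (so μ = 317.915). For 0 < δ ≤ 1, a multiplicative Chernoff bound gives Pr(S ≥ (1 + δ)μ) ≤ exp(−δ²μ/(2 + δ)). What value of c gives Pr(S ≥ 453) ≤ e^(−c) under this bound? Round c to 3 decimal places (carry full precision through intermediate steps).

23.671

Write 453 = (1 + δ)μ, so δ = 453/317.915 − 1 = 0.4249092…
Then the exponent is δ²μ/(2 + δ) = (453 − μ)² / (μ·(2 + δ)) = 23.670518.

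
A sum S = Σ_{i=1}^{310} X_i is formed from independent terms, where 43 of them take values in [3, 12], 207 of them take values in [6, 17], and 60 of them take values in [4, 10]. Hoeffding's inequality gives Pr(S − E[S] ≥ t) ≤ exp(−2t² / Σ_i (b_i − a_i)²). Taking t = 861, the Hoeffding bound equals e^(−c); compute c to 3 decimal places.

48.310

Σ(b_i − a_i)² = 43·9² + 207·11² + 60·6² = 30690.
c = 2t² / 30690 = 2·861² / 30690 = 48.3103.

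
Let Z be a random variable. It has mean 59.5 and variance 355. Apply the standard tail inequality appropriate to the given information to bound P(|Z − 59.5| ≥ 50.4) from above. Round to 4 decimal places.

0.1398

Mean and variance are known, so Chebyshev's inequality applies.
Chebyshev: P(|Z − μ| ≥ t) ≤ Var(Z)/t².
Bound = 355 / 2540.16 = 0.1398.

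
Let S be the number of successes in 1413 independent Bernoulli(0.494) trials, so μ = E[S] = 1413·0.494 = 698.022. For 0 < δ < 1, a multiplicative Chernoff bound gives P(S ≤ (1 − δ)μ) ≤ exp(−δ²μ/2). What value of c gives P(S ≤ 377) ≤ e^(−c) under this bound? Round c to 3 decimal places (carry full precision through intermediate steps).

73.819

Write 377 = (1 − δ)μ, so δ = 1 − 377/698.022 = 0.4599024…
Then the exponent is δ²μ/2 = (μ − 377)²/(2μ) = 73.819396.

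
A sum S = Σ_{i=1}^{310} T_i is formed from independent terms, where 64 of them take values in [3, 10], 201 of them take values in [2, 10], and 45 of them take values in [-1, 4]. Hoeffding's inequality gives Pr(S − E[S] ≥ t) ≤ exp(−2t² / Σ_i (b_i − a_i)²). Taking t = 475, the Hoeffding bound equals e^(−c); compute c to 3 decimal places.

Σ(b_i − a_i)² = 64·7² + 201·8² + 45·5² = 17125.
c = 2t² / 17125 = 2·475² / 17125 = 26.3504.

26.350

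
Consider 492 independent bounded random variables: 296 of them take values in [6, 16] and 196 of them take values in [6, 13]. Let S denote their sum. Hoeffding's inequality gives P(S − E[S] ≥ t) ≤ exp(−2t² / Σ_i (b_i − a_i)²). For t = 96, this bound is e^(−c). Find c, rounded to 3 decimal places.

Σ(b_i − a_i)² = 296·10² + 196·7² = 39204.
c = 2t² / 39204 = 2·96² / 39204 = 0.4702.

0.470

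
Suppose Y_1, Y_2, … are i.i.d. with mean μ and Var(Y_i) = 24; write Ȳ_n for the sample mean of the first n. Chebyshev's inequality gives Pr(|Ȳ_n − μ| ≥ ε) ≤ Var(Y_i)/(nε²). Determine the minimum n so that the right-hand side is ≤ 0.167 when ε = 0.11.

11878

Require 24/(n·0.11²) ≤ 0.167, i.e. n ≥ 24/(0.167·0.11²) = 11877.072.
The smallest integer n is 11878.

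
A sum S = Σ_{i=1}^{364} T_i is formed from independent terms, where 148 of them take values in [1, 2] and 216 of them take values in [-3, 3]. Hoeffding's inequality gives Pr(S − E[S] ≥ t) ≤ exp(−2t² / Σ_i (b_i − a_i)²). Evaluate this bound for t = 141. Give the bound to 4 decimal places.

0.0066

Σ(b_i − a_i)² = 148·1² + 216·6² = 7924.
Exponent = 2·141² / 7924 = 5.01792.
Bound = exp(−5.01792) = 0.00662.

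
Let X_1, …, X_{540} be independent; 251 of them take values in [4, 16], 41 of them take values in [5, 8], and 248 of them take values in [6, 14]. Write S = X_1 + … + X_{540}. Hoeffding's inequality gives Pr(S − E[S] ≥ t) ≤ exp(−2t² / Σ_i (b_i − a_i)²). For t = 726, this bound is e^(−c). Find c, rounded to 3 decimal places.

Σ(b_i − a_i)² = 251·12² + 41·3² + 248·8² = 52385.
c = 2t² / 52385 = 2·726² / 52385 = 20.1232.

20.123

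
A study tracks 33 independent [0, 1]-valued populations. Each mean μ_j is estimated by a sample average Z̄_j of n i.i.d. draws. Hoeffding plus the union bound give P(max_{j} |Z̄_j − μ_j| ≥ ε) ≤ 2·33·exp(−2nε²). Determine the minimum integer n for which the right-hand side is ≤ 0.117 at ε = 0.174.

Need 2·33·exp(−2nε²) ≤ 0.117, i.e. exp(−2nε²) ≤ 0.117/66.
So 2nε² ≥ ln(66/0.117) = 6.335236.
Hence n ≥ 6.335236/(2·0.174²) = 104.625.
The smallest integer n is 105.

105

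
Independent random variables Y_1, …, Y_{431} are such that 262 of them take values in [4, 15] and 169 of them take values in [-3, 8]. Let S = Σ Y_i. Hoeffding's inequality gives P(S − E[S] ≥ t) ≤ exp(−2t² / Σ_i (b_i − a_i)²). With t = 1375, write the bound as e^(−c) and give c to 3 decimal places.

Σ(b_i − a_i)² = 262·11² + 169·11² = 52151.
c = 2t² / 52151 = 2·1375² / 52151 = 72.5058.

72.506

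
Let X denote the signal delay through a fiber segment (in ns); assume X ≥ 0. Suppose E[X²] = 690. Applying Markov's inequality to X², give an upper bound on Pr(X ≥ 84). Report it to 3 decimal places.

Since X ≥ 0, the event {X ≥ 84} is the same as {X² ≥ 7056}.
Markov's inequality applied to X² gives Pr(X² ≥ 7056) ≤ E[X²]/7056 = 690/7056 = 0.0978.

0.098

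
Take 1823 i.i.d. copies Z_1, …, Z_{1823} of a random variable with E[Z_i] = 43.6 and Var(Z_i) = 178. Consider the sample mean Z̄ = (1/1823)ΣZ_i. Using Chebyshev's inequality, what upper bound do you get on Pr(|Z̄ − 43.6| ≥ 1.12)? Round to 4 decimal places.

Var(Z̄) = Var(Z_i)/n = 178/1823 = 0.097641.
Chebyshev: Pr(|Z̄ − 43.6| ≥ 1.12) ≤ Var(Z̄)/(1.12)² = 178/(1823·1.12²) = 0.0778.

0.0778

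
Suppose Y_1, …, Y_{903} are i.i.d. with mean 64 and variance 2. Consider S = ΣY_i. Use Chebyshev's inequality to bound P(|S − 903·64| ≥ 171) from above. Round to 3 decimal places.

Var(S) = n·Var(Y_i) = 903·2 = 1806.
Chebyshev: P(|S − 903·64| ≥ 171) ≤ Var(S)/171² = 1806/29241 = 0.0618.

0.062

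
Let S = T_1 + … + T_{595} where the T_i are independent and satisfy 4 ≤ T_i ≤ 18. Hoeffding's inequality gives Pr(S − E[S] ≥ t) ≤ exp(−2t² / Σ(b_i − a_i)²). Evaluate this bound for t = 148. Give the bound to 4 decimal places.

0.6868

Σ(b_i − a_i)² = 595·(14)² = 116620.
Exponent = 2·148²/116620 = 0.3756.
Bound = exp(−0.3756) = 0.68684.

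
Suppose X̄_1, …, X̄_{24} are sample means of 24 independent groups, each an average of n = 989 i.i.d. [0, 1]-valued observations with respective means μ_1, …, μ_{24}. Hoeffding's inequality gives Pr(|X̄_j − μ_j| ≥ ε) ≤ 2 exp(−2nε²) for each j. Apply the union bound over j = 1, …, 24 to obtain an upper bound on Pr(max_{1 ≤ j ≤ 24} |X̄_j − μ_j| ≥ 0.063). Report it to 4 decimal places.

Per-experiment Hoeffding bound: 2·exp(−2·989·0.063²) = 2·exp(−7.85068) = 0.00077897.
Union bound over 24 events: 24·0.00077897 = 0.01870.

0.0187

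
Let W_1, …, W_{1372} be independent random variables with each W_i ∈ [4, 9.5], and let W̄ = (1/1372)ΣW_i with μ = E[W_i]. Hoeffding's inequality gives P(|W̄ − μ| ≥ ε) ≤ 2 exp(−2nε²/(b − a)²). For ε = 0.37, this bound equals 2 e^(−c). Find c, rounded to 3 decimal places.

c = 2nε²/(b − a)² = 2·1372·0.37² / 5.5² = 12.4183.

12.418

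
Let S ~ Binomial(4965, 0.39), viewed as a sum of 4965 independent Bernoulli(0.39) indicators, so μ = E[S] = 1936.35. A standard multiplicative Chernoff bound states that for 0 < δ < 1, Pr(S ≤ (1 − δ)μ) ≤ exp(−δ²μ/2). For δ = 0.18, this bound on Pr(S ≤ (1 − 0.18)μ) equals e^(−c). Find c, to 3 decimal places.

31.369

c = δ²μ/2 = 0.18²·1936.35/2 = 31.3689.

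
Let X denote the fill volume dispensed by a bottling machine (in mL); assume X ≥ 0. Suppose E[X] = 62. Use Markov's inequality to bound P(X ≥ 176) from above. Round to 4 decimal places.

0.3523

Markov's inequality: for a non-negative random variable, P(X ≥ a) ≤ E[X]/a.
Here E[X] = 62 and a = 176, so the bound is 62/176 = 0.3523.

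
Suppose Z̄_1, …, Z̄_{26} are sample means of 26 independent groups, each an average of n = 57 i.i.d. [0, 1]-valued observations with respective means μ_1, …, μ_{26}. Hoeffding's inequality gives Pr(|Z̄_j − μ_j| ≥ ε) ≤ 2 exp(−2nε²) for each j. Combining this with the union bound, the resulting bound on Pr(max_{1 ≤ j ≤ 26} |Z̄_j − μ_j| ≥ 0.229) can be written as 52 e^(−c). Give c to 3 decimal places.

5.978

Union bound over the 26 events: Pr(max_{1 ≤ j ≤ 26} |Z̄_j − μ_j| ≥ 0.229) ≤ 26·2·exp(−2nε²) = 52 exp(−2·57·0.229²).
So c = 2·57·0.229² = 5.9783.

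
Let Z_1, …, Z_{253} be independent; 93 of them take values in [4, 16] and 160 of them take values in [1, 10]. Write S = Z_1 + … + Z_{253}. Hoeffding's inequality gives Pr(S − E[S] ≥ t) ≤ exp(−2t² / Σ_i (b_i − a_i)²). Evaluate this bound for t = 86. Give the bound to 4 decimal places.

Σ(b_i − a_i)² = 93·12² + 160·9² = 26352.
Exponent = 2·86² / 26352 = 0.56132.
Bound = exp(−0.56132) = 0.57045.

0.5705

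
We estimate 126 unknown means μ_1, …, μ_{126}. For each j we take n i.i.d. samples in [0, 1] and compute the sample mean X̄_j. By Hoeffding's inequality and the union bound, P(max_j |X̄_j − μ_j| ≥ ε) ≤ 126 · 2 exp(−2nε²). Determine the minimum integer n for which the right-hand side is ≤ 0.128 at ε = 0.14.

Need 2·126·exp(−2nε²) ≤ 0.128, i.e. exp(−2nε²) ≤ 0.128/252.
So 2nε² ≥ ln(252/0.128) = 7.585154.
Hence n ≥ 7.585154/(2·0.14²) = 193.499.
The smallest integer n is 194.

194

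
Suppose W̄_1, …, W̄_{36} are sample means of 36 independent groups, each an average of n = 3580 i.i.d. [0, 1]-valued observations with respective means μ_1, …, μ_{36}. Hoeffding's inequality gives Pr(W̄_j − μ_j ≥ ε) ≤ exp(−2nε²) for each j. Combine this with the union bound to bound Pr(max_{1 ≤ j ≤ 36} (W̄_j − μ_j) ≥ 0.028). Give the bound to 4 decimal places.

Per-experiment Hoeffding bound: exp(−2·3580·0.028²) = exp(−5.61344) = 0.0036485.
Union bound over 36 events: 36·0.0036485 = 0.13135.

0.1313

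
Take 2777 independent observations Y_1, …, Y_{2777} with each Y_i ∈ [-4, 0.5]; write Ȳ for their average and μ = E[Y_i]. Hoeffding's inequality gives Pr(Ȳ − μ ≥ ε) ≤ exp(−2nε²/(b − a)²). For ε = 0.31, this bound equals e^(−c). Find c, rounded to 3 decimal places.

c = 2nε²/(b − a)² = 2·2777·0.31² / 4.5² = 26.3575.

26.358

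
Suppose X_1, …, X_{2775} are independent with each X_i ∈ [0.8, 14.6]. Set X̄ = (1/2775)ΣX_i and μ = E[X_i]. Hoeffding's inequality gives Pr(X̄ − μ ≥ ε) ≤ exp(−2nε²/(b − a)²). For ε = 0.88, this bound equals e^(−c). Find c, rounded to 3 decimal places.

22.568

c = 2nε²/(b − a)² = 2·2775·0.88² / 13.8² = 22.5684.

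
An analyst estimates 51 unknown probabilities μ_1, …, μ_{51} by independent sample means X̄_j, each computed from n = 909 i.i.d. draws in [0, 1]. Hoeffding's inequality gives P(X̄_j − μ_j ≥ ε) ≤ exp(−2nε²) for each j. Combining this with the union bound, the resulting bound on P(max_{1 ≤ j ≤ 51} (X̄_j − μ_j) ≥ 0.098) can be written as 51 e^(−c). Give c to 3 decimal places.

Union bound over the 51 events: P(max_{1 ≤ j ≤ 51} (X̄_j − μ_j) ≥ 0.098) ≤ 51·exp(−2nε²) = 51 exp(−2·909·0.098²).
So c = 2·909·0.098² = 17.4601.

17.460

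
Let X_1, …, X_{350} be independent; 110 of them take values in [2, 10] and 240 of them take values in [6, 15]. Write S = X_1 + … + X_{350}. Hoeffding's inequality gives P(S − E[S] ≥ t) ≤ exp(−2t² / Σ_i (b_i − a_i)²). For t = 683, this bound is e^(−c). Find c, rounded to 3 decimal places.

Σ(b_i − a_i)² = 110·8² + 240·9² = 26480.
c = 2t² / 26480 = 2·683² / 26480 = 35.2333.

35.233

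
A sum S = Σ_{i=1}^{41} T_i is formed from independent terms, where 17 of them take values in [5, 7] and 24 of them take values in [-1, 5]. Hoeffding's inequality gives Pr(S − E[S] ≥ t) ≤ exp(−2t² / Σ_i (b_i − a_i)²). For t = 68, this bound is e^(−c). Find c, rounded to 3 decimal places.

9.923

Σ(b_i − a_i)² = 17·2² + 24·6² = 932.
c = 2t² / 932 = 2·68² / 932 = 9.9227.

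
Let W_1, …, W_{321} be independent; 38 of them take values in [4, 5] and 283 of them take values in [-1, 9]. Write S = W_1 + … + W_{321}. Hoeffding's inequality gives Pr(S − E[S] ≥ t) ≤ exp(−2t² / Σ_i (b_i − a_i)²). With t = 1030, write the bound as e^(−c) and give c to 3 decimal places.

Σ(b_i − a_i)² = 38·1² + 283·10² = 28338.
c = 2t² / 28338 = 2·1030² / 28338 = 74.8747.

74.875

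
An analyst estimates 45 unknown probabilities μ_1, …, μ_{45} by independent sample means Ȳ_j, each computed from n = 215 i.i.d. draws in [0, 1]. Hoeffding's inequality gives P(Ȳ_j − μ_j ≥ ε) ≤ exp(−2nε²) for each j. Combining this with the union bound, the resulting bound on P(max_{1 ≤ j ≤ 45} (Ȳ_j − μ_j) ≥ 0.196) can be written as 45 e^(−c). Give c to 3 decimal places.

Union bound over the 45 events: P(max_{1 ≤ j ≤ 45} (Ȳ_j − μ_j) ≥ 0.196) ≤ 45·exp(−2nε²) = 45 exp(−2·215·0.196²).
So c = 2·215·0.196² = 16.5189.

16.519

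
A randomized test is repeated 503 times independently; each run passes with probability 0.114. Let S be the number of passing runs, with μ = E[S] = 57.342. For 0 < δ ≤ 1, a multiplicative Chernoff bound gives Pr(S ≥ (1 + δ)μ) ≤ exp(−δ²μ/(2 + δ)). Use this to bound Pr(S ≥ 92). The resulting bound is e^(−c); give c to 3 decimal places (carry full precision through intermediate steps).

8.043

Write 92 = (1 + δ)μ, so δ = 92/57.342 − 1 = 0.6044086…
Then the exponent is δ²μ/(2 + δ) = (92 − μ)² / (μ·(2 + δ)) = 8.043129.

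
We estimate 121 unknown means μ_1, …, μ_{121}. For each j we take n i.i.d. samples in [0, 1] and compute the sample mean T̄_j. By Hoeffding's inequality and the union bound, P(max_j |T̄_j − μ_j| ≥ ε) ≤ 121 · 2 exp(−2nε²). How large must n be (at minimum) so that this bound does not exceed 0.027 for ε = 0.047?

2060

Need 2·121·exp(−2nε²) ≤ 0.027, i.e. exp(−2nε²) ≤ 0.027/242.
So 2nε² ≥ ln(242/0.027) = 9.100856.
Hence n ≥ 9.100856/(2·0.047²) = 2059.949.
The smallest integer n is 2060.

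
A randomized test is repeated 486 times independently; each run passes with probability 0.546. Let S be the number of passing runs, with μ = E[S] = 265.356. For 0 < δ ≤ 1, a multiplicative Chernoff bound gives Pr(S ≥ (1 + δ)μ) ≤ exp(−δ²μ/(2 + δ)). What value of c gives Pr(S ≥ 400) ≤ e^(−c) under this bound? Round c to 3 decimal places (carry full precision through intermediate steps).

Write 400 = (1 + δ)μ, so δ = 400/265.356 − 1 = 0.5074089…
Then the exponent is δ²μ/(2 + δ) = (400 − μ)² / (μ·(2 + δ)) = 27.247078.

27.247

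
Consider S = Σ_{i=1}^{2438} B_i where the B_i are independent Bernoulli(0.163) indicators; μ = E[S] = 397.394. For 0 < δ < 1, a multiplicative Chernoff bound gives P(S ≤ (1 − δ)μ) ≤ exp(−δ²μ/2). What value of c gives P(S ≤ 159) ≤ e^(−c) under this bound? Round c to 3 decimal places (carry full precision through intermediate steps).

Write 159 = (1 − δ)μ, so δ = 1 − 159/397.394 = 0.5998933…
Then the exponent is δ²μ/2 = (μ − 159)²/(2μ) = 71.505482.

71.505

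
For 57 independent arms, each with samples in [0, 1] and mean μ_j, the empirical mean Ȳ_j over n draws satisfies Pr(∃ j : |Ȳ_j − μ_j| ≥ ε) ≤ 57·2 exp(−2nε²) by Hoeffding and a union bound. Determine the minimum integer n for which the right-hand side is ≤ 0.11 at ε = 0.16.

136

Need 2·57·exp(−2nε²) ≤ 0.11, i.e. exp(−2nε²) ≤ 0.11/114.
So 2nε² ≥ ln(114/0.11) = 6.943473.
Hence n ≥ 6.943473/(2·0.16²) = 135.615.
The smallest integer n is 136.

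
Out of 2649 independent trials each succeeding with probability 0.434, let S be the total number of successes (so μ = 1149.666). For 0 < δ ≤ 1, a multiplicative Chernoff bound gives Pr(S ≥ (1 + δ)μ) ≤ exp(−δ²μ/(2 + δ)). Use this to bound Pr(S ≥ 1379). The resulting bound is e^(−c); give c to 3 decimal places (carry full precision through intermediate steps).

Write 1379 = (1 + δ)μ, so δ = 1379/1149.666 − 1 = 0.1994788…
Then the exponent is δ²μ/(2 + δ) = (1379 − μ)² / (μ·(2 + δ)) = 20.799142.

20.799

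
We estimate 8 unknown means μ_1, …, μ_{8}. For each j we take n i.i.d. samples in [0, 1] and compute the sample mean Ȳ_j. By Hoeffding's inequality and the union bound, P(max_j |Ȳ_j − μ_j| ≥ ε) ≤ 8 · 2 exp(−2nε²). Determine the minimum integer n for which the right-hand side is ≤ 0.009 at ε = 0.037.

2734

Need 2·8·exp(−2nε²) ≤ 0.009, i.e. exp(−2nε²) ≤ 0.009/16.
So 2nε² ≥ ln(16/0.009) = 7.483119.
Hence n ≥ 7.483119/(2·0.037²) = 2733.060.
The smallest integer n is 2734.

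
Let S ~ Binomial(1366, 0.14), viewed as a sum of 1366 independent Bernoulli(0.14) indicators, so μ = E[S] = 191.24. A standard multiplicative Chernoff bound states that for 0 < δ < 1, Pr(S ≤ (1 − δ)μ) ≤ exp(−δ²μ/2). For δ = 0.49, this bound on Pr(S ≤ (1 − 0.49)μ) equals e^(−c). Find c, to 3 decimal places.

22.958

c = δ²μ/2 = 0.49²·191.24/2 = 22.9584.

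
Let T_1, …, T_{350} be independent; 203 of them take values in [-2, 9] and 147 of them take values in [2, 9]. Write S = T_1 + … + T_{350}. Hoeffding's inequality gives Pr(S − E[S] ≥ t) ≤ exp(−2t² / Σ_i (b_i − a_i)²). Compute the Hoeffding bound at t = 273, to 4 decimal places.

Σ(b_i − a_i)² = 203·11² + 147·7² = 31766.
Exponent = 2·273² / 31766 = 4.69238.
Bound = exp(−4.69238) = 0.00916.

0.0092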